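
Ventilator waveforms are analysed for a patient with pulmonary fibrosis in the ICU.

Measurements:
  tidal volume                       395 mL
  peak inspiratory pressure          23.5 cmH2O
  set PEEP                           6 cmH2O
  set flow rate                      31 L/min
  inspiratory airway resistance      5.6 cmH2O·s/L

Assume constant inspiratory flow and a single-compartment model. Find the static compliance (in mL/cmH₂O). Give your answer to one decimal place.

Flow: 31 L/min ÷ 60 = 0.5167 L/s.
Equation of motion (constant flow): PIP = Vt/C + R·V̇ + PEEP.
Vt/C = PIP − R·V̇ − PEEP = 23.5 − 5.6×0.5167 − 6 = 23.5 − 2.894 − 6 = 14.606 cmH2O.
C = Vt / 14.606 = 395 / 14.606 = 27.044 mL/cmH2O.

27.0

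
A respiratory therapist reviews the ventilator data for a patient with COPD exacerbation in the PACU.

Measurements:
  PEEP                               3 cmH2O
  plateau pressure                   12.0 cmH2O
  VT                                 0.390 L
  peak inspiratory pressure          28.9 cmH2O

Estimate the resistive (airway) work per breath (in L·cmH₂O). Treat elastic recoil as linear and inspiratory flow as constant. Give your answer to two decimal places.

With constant inspiratory flow the resistive pressure is constant at PIP − Pplat = 28.9 − 12.0 = 16.9 cmH2O, so resistive work = 16.9 × 0.390 = 6.591 L·cmH2O.

6.59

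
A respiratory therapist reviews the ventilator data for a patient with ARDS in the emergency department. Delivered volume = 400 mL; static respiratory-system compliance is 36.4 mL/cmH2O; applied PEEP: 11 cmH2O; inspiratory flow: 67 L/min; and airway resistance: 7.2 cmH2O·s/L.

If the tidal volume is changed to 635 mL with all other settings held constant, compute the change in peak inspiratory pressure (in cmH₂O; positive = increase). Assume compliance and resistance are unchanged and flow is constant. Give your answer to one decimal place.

PIP = Vt/C + R·V̇ + PEEP (constant-flow equation of motion).
Only the elastic term changes: ΔPIP = ΔVt / C = (635 − 400) / 36.4 = 6.456 cmH2O.

6.5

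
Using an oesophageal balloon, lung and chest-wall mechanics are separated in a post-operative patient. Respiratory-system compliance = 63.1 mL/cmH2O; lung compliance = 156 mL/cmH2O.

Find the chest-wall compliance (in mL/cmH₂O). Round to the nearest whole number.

1/Ccw = 1/Crs − 1/CL.
1/Ccw = 1/63.1 − 1/156 = 0.009438.
Ccw = 105.95 mL/cmH2O.

106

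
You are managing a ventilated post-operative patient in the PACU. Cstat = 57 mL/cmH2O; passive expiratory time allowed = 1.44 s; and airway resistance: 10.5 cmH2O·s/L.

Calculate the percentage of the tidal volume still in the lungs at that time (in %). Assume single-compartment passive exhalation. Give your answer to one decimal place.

τ = R × C = 10.5 × 57 mL/cmH2O = 10.5 × 0.057 L/cmH2O = 0.5985 s.
Passive exhalation: V(t)/V₀ = e^(−t/τ) = e^(−1.44/0.5985) = 0.09017.
Fraction remaining = 0.09017 → 9.017%.

9.0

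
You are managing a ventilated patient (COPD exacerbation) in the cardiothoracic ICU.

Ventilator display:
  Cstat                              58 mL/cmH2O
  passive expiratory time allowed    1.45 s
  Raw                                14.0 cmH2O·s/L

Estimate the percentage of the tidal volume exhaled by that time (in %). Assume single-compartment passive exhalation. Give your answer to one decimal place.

τ = R × C = 14.0 × 58 mL/cmH2O = 14.0 × 0.058 L/cmH2O = 0.812 s.
Passive exhalation: V(t)/V₀ = e^(−t/τ) = e^(−1.45/0.812) = 0.1677.
Fraction exhaled = 1 − 0.1677 = 0.8323 → 83.23%.

83.2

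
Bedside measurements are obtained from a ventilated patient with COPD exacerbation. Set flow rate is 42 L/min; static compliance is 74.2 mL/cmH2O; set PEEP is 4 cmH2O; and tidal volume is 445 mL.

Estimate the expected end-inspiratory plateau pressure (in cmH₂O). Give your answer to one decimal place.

Pplat = PEEP + Vt / Cstat = 4 + 445 / 74.2 = 4 + 5.997 = 9.997 cmH2O.

10.0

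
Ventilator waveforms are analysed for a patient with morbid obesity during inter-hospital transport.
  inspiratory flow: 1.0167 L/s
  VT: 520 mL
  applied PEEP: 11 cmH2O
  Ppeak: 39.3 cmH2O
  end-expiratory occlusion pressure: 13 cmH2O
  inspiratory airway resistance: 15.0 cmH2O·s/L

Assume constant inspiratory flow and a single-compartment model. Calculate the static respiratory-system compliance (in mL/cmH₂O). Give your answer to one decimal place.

Total PEEP = 13 cmH2O (set 11 + intrinsic 2); this is the baseline alveolar pressure.
Equation of motion (constant flow): PIP = Vt/C + R·V̇ + PEEP.
Vt/C = PIP − R·V̇ − PEEP = 39.3 − 15.0×1.0167 − 13 = 39.3 − 15.251 − 13 = 11.049 cmH2O.
C = Vt / 11.049 = 520 / 11.049 = 47.063 mL/cmH2O.

47.1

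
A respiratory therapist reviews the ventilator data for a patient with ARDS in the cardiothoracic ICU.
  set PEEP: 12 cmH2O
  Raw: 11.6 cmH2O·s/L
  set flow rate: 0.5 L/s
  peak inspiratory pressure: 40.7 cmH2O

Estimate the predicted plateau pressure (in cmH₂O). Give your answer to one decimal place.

Pplat = PIP − Raw × flow = 40.7 − 11.6 × 0.5 = 40.7 − 5.8 = 34.9 cmH2O.

34.9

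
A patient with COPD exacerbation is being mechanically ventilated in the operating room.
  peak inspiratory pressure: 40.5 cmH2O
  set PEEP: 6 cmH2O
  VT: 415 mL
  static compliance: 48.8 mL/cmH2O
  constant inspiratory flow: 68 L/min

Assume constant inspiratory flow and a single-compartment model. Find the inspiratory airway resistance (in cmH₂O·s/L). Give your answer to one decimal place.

Flow: 68 L/min ÷ 60 = 1.1333 L/s.
Equation of motion (constant flow): PIP = Vt/C + R·V̇ + PEEP.
R·V̇ = PIP − Vt/C − PEEP = 40.5 − 415/48.8 − 6 = 40.5 − 8.504 − 6 = 25.996 cmH2O.
R = 25.996 / 1.1333 = 22.938 cmH2O·s/L.

22.9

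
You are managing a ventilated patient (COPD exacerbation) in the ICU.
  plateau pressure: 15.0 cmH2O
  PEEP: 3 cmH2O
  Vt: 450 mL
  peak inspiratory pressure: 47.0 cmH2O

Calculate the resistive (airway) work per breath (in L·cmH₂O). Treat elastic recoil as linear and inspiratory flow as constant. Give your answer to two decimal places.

With constant inspiratory flow the resistive pressure is constant at PIP − Pplat = 47.0 − 15.0 = 32.0 cmH2O, so resistive work = 32.0 × 0.450 = 14.4 L·cmH2O.

14.40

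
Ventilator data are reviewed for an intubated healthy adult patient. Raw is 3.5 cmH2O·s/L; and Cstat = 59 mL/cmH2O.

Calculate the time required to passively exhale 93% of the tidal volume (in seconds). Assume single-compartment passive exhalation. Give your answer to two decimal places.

0.55

τ = R × C = 3.5 × 59 mL/cmH2O = 3.5 × 0.059 L/cmH2O = 0.2065 s.
Exhaled fraction f = 1 − e^(−t/τ) → t = −τ·ln(1 − f) = −0.2065·ln(0.07) = 0.5491 s.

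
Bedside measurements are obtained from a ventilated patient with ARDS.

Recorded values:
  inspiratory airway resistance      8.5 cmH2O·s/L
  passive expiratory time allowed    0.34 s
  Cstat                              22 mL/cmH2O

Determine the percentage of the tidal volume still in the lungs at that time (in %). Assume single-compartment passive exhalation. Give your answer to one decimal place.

τ = R × C = 8.5 × 22 mL/cmH2O = 8.5 × 0.022 L/cmH2O = 0.187 s.
Passive exhalation: V(t)/V₀ = e^(−t/τ) = e^(−0.34/0.187) = 0.1623.
Fraction remaining = 0.1623 → 16.23%.

16.2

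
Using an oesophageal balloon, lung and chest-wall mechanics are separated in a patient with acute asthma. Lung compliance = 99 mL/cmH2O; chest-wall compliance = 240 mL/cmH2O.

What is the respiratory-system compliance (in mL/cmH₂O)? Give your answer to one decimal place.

Lung and chest wall are elastances in series: 1/Crs = 1/CL + 1/Ccw.
1/Crs = 1/99 + 1/240 = 0.01427.
Crs = 70.077 mL/cmH2O.

70.1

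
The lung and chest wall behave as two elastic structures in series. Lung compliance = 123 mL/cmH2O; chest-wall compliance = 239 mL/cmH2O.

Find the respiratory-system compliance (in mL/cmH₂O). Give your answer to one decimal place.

81.2

Lung and chest wall are elastances in series: 1/Crs = 1/CL + 1/Ccw.
1/Crs = 1/123 + 1/239 = 0.01231.
Crs = 81.235 mL/cmH2O.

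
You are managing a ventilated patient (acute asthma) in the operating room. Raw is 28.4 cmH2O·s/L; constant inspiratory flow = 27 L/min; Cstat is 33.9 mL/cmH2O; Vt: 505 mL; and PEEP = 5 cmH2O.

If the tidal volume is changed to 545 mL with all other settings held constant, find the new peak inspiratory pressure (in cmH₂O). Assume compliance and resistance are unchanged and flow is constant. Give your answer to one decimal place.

Flow: 27 L/min ÷ 60 = 0.45 L/s.
PIP = Vt/C + R·V̇ + PEEP (constant-flow equation of motion).
Only the elastic term changes: ΔPIP = ΔVt / C = (545 − 505) / 33.9 = 1.18 cmH2O.
Original PIP = 505/33.9 + 28.4×0.45 + 5 = 32.677 cmH2O; new PIP = 32.677 + (1.18) = 33.857 cmH2O.

33.9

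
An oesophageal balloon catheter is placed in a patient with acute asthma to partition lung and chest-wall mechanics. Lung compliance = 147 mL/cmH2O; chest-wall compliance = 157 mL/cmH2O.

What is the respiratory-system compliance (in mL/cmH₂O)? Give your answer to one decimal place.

75.9

Lung and chest wall are elastances in series: 1/Crs = 1/CL + 1/Ccw.
1/Crs = 1/147 + 1/157 = 0.01317.
Crs = 75.93 mL/cmH2O.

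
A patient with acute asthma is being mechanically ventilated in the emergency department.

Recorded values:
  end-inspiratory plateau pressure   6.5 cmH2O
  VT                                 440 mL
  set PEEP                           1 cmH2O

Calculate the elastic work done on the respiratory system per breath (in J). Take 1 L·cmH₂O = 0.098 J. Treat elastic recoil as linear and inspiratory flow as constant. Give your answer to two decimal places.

0.12

Elastic work ≈ ½ × (Pplat − PEEP) × Vt = 0.5 × (6.5 − 1) × 0.440 L = 0.5 × 5.5 × 0.440 = 1.21 L·cmH2O.
× 0.098 J/(L·cmH2O) → 0.1186 J.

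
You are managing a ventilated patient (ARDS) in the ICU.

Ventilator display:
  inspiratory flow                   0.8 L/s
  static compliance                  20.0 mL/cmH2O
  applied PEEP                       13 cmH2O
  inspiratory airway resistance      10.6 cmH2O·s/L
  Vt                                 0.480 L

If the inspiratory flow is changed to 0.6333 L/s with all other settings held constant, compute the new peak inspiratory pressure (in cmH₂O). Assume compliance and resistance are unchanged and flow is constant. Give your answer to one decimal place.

PIP = Vt/C + R·V̇ + PEEP (constant-flow equation of motion).
Only the resistive term changes: ΔPIP = R × ΔV̇ = 10.6 × (0.6333 − 0.8) = 10.6 × -0.1667 = -1.767 cmH2O.
Original PIP = 480/20.0 + 10.6×0.8 + 13 = 45.48 cmH2O; new PIP = 45.48 + (-1.767) = 43.713 cmH2O.

43.7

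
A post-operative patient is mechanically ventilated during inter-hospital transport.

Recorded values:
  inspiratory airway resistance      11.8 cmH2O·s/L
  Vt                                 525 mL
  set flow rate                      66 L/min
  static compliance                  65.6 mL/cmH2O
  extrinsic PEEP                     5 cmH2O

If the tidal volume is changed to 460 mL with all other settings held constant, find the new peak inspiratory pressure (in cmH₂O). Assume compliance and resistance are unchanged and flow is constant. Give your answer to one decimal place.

25.0

Flow: 66 L/min ÷ 60 = 1.1 L/s.
PIP = Vt/C + R·V̇ + PEEP (constant-flow equation of motion).
Only the elastic term changes: ΔPIP = ΔVt / C = (460 − 525) / 65.6 = -0.9909 cmH2O.
Original PIP = 525/65.6 + 11.8×1.1 + 5 = 25.983 cmH2O; new PIP = 25.983 + (-0.9909) = 24.992 cmH2O.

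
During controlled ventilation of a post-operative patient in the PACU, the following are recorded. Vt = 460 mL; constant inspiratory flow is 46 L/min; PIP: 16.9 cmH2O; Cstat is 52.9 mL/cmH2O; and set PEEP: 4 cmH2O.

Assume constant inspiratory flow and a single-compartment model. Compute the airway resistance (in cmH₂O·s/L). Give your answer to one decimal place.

Flow: 46 L/min ÷ 60 = 0.7667 L/s.
Equation of motion (constant flow): PIP = Vt/C + R·V̇ + PEEP.
R·V̇ = PIP − Vt/C − PEEP = 16.9 − 460/52.9 − 4 = 16.9 − 8.696 − 4 = 4.204 cmH2O.
R = 4.204 / 0.7667 = 5.483 cmH2O·s/L.

5.5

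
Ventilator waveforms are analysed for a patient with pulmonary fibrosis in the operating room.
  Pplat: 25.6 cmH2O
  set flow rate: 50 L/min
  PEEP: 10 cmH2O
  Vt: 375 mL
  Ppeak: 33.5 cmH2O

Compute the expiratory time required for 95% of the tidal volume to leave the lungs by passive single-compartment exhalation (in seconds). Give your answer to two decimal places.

Flow: 50 L/min ÷ 60 = 0.8333 L/s.
R = (PIP − Pplat)/V̇ = (33.5 − 25.6) / 0.8333 = 7.9/0.8333 = 9.48 cmH2O·s/L.
C = Vt/(Pplat − PEEP) = 375.0 / (25.6 − 10) = 375.0/15.6 = 24.038 mL/cmH2O.
τ = R × C = 9.48 × 0.02404 L/cmH2O = 0.2279 s.
t = −τ·ln(1 − 0.95) = −0.2279·ln(0.05) = 0.6827 s.

0.68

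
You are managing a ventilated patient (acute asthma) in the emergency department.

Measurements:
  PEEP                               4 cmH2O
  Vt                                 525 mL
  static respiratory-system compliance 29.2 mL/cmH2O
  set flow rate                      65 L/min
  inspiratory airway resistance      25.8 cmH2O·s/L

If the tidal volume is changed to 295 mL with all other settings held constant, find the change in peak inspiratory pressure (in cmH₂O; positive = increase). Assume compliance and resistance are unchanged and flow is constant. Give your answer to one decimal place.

-7.9

PIP = Vt/C + R·V̇ + PEEP (constant-flow equation of motion).
Only the elastic term changes: ΔPIP = ΔVt / C = (295 − 525) / 29.2 = -7.877 cmH2O.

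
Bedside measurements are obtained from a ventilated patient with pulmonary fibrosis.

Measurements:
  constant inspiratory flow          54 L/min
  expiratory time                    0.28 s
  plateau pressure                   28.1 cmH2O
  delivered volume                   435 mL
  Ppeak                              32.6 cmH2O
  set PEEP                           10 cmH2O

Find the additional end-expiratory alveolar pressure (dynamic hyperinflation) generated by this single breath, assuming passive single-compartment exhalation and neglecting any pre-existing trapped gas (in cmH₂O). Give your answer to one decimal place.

1.8

Flow: 54 L/min ÷ 60 = 0.9 L/s.
R = (PIP − Pplat)/V̇ = (32.6 − 28.1) / 0.9 = 4.5/0.9 = 5.0 cmH2O·s/L.
C = Vt/(Pplat − PEEP) = 435.0 / (28.1 − 10) = 435.0/18.1 = 24.033 mL/cmH2O.
τ = R × C = 5.0 × 0.02403 L/cmH2O = 0.1202 s.
Fraction remaining = e^(−Te/τ) = e^(−0.28/0.1202) = 0.09735; trapped volume = 435.0 × 0.09735 = 42.347 mL.
Additional alveolar pressure from trapping ≈ V_trapped / C = 42.347 / 24.033 = 1.762 cmH2O.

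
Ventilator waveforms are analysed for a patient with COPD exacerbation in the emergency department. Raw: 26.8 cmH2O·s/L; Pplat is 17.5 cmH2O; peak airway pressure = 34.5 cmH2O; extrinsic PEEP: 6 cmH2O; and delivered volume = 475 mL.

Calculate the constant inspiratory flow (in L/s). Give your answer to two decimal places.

0.63

flow = (PIP − Pplat) / Raw = 17.0 / 26.8 = 0.6343 L/s.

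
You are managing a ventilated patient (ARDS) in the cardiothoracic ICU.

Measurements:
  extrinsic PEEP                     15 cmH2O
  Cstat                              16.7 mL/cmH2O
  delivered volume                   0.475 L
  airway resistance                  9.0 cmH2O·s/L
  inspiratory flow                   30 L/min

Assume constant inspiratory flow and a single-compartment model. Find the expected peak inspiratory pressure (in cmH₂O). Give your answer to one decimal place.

Flow: 30 L/min ÷ 60 = 0.5 L/s.
Equation of motion (constant flow): PIP = Vt/C + R·V̇ + PEEP.
PIP = 475/16.7 + 9.0×0.5 + 15 = 28.443 + 4.5 + 15 = 47.943 cmH2O.

47.9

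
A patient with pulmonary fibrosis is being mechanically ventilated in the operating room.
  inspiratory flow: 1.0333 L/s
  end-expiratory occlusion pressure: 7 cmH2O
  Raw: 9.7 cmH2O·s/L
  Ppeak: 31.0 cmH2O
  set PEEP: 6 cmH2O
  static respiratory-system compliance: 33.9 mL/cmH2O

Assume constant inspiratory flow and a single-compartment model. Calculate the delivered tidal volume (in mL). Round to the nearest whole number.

474

Total PEEP = 7 cmH2O (set 6 + intrinsic 1); this is the baseline alveolar pressure.
Equation of motion (constant flow): PIP = Vt/C + R·V̇ + PEEP.
Vt/C = PIP − R·V̇ − PEEP = 31.0 − 10.023 − 7 = 13.977 cmH2O.
Vt = C × 13.977 = 33.9 × 13.977 = 473.82 mL.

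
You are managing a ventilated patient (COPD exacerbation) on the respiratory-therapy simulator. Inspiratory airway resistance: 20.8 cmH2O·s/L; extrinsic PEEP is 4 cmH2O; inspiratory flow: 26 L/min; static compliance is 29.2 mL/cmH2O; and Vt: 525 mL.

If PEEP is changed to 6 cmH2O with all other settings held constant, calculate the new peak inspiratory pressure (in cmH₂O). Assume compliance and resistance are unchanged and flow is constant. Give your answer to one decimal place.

Flow: 26 L/min ÷ 60 = 0.4333 L/s.
PIP = Vt/C + R·V̇ + PEEP (constant-flow equation of motion).
Only the baseline term changes: ΔPIP = ΔPEEP = 6 − 4 = 2.0 cmH2O.
Original PIP = 525/29.2 + 20.8×0.4333 + 4 = 30.992 cmH2O; new PIP = 30.992 + (2.0) = 32.992 cmH2O.

33.0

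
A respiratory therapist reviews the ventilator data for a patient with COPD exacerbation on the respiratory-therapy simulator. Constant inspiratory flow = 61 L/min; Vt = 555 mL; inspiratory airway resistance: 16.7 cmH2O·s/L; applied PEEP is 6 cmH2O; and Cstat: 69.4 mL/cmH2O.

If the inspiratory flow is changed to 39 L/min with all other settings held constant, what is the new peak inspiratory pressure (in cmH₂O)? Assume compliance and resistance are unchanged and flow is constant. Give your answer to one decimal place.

Flow: 61 L/min ÷ 60 = 1.0167 L/s.
New flow: 39 L/min ÷ 60 = 0.65 L/s.
PIP = Vt/C + R·V̇ + PEEP (constant-flow equation of motion).
Only the resistive term changes: ΔPIP = R × ΔV̇ = 16.7 × (0.65 − 1.0167) = 16.7 × -0.3667 = -6.124 cmH2O.
Original PIP = 555/69.4 + 16.7×1.0167 + 6 = 30.976 cmH2O; new PIP = 30.976 + (-6.124) = 24.852 cmH2O.

24.9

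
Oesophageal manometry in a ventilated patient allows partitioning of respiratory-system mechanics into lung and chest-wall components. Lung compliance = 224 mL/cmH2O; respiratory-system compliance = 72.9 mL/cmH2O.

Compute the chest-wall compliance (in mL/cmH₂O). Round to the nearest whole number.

1/Ccw = 1/Crs − 1/CL.
1/Ccw = 1/72.9 − 1/224 = 0.009253.
Ccw = 108.07 mL/cmH2O.

108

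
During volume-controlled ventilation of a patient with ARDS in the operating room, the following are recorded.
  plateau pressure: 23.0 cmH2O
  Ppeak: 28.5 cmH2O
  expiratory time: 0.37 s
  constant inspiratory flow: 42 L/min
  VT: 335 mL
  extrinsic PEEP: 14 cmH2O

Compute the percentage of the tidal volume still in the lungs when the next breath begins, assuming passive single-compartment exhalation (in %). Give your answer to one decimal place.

28.2

Flow: 42 L/min ÷ 60 = 0.7 L/s.
R = (PIP − Pplat)/V̇ = (28.5 − 23.0) / 0.7 = 5.5/0.7 = 7.857 cmH2O·s/L.
C = Vt/(Pplat − PEEP) = 335.0 / (23.0 − 14) = 335.0/9.0 = 37.222 mL/cmH2O.
τ = R × C = 7.857 × 0.03722 L/cmH2O = 0.2924 s.
Fraction remaining at end-expiration = e^(−Te/τ) = e^(−0.37/0.2924) = 0.2821 → 28.21%.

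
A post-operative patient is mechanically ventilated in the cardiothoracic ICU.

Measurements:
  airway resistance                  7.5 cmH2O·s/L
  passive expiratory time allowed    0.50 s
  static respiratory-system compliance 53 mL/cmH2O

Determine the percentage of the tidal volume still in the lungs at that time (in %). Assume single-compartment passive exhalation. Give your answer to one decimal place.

28.4

τ = R × C = 7.5 × 53 mL/cmH2O = 7.5 × 0.053 L/cmH2O = 0.3975 s.
Passive exhalation: V(t)/V₀ = e^(−t/τ) = e^(−0.50/0.3975) = 0.2843.
Fraction remaining = 0.2843 → 28.43%.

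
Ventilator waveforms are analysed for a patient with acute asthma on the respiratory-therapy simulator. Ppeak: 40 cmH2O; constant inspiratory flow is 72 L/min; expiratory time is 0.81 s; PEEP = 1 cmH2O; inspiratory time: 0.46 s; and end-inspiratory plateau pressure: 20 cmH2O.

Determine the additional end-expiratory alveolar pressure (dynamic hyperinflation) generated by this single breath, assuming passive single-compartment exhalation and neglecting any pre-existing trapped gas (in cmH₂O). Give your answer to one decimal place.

Flow: 72 L/min ÷ 60 = 1.2 L/s.
Vt = flow × Ti = 1.2 L/s × 0.46 s × 1000 mL/L = 552.0 mL.
R = (PIP − Pplat)/V̇ = (40 − 20) / 1.2 = 20.0/1.2 = 16.667 cmH2O·s/L.
C = Vt/(Pplat − PEEP) = 552.0 / (20 − 1) = 552.0/19.0 = 29.053 mL/cmH2O.
τ = R × C = 16.667 × 0.02905 L/cmH2O = 0.4842 s.
Fraction remaining = e^(−Te/τ) = e^(−0.81/0.4842) = 0.1877; trapped volume = 552.0 × 0.1877 = 103.61 mL.
Additional alveolar pressure from trapping ≈ V_trapped / C = 103.61 / 29.053 = 3.566 cmH2O.

3.6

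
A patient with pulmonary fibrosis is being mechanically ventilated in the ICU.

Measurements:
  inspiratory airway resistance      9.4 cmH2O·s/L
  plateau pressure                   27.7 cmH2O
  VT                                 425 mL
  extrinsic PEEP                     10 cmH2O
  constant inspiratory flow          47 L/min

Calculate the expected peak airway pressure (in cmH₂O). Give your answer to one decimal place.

35.1

Flow: 47 L/min ÷ 60 = 0.7833 L/s.
PIP = Pplat + Raw × flow = 27.7 + 9.4 × 0.7833 = 27.7 + 7.363 = 35.063 cmH2O.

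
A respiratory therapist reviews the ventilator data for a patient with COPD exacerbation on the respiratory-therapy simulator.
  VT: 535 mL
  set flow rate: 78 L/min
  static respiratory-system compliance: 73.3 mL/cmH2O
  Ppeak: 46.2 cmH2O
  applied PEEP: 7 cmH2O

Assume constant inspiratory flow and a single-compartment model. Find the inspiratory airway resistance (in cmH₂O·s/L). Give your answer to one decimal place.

24.5

Flow: 78 L/min ÷ 60 = 1.3 L/s.
Equation of motion (constant flow): PIP = Vt/C + R·V̇ + PEEP.
R·V̇ = PIP − Vt/C − PEEP = 46.2 − 535/73.3 − 7 = 46.2 − 7.299 − 7 = 31.901 cmH2O.
R = 31.901 / 1.3 = 24.539 cmH2O·s/L.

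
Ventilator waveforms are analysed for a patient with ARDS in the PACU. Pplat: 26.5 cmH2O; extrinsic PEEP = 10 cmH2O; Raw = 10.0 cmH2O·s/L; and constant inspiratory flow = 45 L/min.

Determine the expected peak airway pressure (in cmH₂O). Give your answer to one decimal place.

Flow: 45 L/min ÷ 60 = 0.75 L/s.
PIP = Pplat + Raw × flow = 26.5 + 10.0 × 0.75 = 26.5 + 7.5 = 34.0 cmH2O.

34.0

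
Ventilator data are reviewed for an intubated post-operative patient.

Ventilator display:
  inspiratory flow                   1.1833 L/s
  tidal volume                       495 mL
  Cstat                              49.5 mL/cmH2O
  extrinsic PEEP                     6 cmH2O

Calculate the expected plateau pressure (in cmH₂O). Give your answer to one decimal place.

16.0

Pplat = PEEP + Vt / Cstat = 6 + 495 / 49.5 = 6 + 10.0 = 16.0 cmH2O.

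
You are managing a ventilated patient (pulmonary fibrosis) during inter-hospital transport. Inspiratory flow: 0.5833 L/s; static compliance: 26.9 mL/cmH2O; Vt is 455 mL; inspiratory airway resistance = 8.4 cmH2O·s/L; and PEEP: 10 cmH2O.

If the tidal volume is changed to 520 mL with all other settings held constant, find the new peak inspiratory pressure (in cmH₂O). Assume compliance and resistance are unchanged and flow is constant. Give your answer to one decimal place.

PIP = Vt/C + R·V̇ + PEEP (constant-flow equation of motion).
Only the elastic term changes: ΔPIP = ΔVt / C = (520 − 455) / 26.9 = 2.416 cmH2O.
Original PIP = 455/26.9 + 8.4×0.5833 + 10 = 31.814 cmH2O; new PIP = 31.814 + (2.416) = 34.23 cmH2O.

34.2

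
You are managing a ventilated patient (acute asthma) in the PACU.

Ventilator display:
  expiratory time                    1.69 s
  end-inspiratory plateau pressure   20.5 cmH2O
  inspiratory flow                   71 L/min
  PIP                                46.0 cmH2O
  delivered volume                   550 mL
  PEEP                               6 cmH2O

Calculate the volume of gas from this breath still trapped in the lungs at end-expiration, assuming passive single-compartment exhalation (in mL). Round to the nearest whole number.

Flow: 71 L/min ÷ 60 = 1.1833 L/s.
R = (PIP − Pplat)/V̇ = (46.0 − 20.5) / 1.1833 = 25.5/1.1833 = 21.55 cmH2O·s/L.
C = Vt/(Pplat − PEEP) = 550.0 / (20.5 − 6) = 550.0/14.5 = 37.931 mL/cmH2O.
τ = R × C = 21.55 × 0.03793 L/cmH2O = 0.8174 s.
Fraction remaining = e^(−Te/τ) = e^(−1.69/0.8174) = 0.1265.
Trapped volume = 550.0 × 0.1265 = 69.575 mL.

70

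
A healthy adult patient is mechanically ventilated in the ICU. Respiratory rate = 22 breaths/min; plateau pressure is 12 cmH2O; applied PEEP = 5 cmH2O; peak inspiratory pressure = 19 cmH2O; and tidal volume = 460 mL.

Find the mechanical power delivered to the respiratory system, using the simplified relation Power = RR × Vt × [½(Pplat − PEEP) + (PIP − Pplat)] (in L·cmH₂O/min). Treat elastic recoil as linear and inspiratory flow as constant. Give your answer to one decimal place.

106.3

Per-breath work = Vt × [½(Pplat−PEEP) + (PIP−Pplat)] = 0.460 × [0.5×7.0 + 7.0] = 0.460 × 10.5 = 4.83 L·cmH2O.
Power = 22 × 4.83 = 106.26 L·cmH2O/min.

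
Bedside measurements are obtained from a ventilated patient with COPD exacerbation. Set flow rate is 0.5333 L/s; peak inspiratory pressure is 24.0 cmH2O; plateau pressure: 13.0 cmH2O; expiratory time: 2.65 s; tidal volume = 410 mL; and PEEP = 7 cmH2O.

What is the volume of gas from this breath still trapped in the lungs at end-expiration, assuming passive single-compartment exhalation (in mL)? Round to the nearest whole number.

63

R = (PIP − Pplat)/V̇ = (24.0 − 13.0) / 0.5333 = 11.0/0.5333 = 20.626 cmH2O·s/L.
C = Vt/(Pplat − PEEP) = 410.0 / (13.0 − 7) = 410.0/6.0 = 68.333 mL/cmH2O.
τ = R × C = 20.626 × 0.06833 L/cmH2O = 1.409 s.
Fraction remaining = e^(−Te/τ) = e^(−2.65/1.409) = 0.1525.
Trapped volume = 410.0 × 0.1525 = 62.525 mL.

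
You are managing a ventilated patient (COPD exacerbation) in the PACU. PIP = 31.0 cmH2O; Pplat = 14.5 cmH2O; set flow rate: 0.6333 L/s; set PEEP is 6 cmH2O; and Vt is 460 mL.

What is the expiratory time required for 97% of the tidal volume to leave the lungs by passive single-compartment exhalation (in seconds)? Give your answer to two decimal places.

R = (PIP − Pplat)/V̇ = (31.0 − 14.5) / 0.6333 = 16.5/0.6333 = 26.054 cmH2O·s/L.
C = Vt/(Pplat − PEEP) = 460.0 / (14.5 − 6) = 460.0/8.5 = 54.118 mL/cmH2O.
τ = R × C = 26.054 × 0.05412 L/cmH2O = 1.41 s.
t = −τ·ln(1 − 0.97) = −1.41·ln(0.03) = 4.944 s.

4.94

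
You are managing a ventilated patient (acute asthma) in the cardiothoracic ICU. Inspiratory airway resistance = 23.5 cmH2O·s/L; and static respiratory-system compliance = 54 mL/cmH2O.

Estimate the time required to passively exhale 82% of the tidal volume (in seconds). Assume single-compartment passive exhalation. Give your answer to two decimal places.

2.18

τ = R × C = 23.5 × 54 mL/cmH2O = 23.5 × 0.054 L/cmH2O = 1.269 s.
Exhaled fraction f = 1 − e^(−t/τ) → t = −τ·ln(1 − f) = −1.269·ln(0.18) = 2.176 s.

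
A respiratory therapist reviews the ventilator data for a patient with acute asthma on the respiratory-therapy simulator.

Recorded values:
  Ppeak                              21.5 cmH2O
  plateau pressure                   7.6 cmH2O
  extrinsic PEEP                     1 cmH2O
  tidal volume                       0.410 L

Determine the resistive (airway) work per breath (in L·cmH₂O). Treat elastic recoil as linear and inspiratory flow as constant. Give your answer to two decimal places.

With constant inspiratory flow the resistive pressure is constant at PIP − Pplat = 21.5 − 7.6 = 13.9 cmH2O, so resistive work = 13.9 × 0.410 = 5.699 L·cmH2O.

5.70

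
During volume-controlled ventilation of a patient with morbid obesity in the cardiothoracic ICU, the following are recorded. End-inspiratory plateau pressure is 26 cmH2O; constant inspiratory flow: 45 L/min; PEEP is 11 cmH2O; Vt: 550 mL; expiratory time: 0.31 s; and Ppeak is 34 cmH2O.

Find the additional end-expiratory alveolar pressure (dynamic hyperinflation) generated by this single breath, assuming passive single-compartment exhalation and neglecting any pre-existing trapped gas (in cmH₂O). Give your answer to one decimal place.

Flow: 45 L/min ÷ 60 = 0.75 L/s.
R = (PIP − Pplat)/V̇ = (34 − 26) / 0.75 = 8.0/0.75 = 10.667 cmH2O·s/L.
C = Vt/(Pplat − PEEP) = 550.0 / (26 − 11) = 550.0/15.0 = 36.667 mL/cmH2O.
τ = R × C = 10.667 × 0.03667 L/cmH2O = 0.3912 s.
Fraction remaining = e^(−Te/τ) = e^(−0.31/0.3912) = 0.4527; trapped volume = 550.0 × 0.4527 = 248.99 mL.
Additional alveolar pressure from trapping ≈ V_trapped / C = 248.99 / 36.667 = 6.791 cmH2O.

6.8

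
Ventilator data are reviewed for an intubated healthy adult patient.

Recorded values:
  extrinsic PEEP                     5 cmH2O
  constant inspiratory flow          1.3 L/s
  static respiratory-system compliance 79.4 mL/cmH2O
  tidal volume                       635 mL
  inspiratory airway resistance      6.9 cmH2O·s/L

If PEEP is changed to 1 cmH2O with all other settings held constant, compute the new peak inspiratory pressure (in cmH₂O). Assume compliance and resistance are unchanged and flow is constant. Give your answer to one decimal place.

18.0

PIP = Vt/C + R·V̇ + PEEP (constant-flow equation of motion).
Only the baseline term changes: ΔPIP = ΔPEEP = 1 − 5 = -4.0 cmH2O.
Original PIP = 635/79.4 + 6.9×1.3 + 5 = 21.967 cmH2O; new PIP = 21.967 + (-4.0) = 17.967 cmH2O.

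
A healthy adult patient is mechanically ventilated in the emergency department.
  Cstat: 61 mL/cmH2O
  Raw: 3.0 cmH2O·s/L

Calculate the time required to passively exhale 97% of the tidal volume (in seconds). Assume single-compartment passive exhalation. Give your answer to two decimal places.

τ = R × C = 3.0 × 61 mL/cmH2O = 3.0 × 0.061 L/cmH2O = 0.183 s.
Exhaled fraction f = 1 − e^(−t/τ) → t = −τ·ln(1 − f) = −0.183·ln(0.03) = 0.6417 s.

0.64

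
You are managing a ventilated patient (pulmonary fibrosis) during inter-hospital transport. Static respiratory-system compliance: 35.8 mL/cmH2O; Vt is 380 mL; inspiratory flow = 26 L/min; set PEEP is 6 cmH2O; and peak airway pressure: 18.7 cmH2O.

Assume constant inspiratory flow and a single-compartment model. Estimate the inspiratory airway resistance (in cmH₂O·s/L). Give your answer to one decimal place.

Flow: 26 L/min ÷ 60 = 0.4333 L/s.
Equation of motion (constant flow): PIP = Vt/C + R·V̇ + PEEP.
R·V̇ = PIP − Vt/C − PEEP = 18.7 − 380/35.8 − 6 = 18.7 − 10.615 − 6 = 2.085 cmH2O.
R = 2.085 / 0.4333 = 4.812 cmH2O·s/L.

4.8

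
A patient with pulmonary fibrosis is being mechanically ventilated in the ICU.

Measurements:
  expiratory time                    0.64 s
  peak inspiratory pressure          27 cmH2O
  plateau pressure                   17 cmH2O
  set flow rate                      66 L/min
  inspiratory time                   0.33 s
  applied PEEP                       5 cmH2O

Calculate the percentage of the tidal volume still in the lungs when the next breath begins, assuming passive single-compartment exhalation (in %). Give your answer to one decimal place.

Flow: 66 L/min ÷ 60 = 1.1 L/s.
Vt = flow × Ti = 1.1 L/s × 0.33 s × 1000 mL/L = 363.0 mL.
R = (PIP − Pplat)/V̇ = (27 − 17) / 1.1 = 10.0/1.1 = 9.091 cmH2O·s/L.
C = Vt/(Pplat − PEEP) = 363.0 / (17 − 5) = 363.0/12.0 = 30.25 mL/cmH2O.
τ = R × C = 9.091 × 0.03025 L/cmH2O = 0.275 s.
Fraction remaining at end-expiration = e^(−Te/τ) = e^(−0.64/0.275) = 0.09756 → 9.756%.

9.8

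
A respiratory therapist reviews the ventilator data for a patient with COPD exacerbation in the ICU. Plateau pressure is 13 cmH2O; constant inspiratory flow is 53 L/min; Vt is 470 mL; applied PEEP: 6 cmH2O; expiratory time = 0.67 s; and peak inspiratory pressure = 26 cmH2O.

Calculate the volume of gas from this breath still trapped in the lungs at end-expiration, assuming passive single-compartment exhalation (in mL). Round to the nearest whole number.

239

Flow: 53 L/min ÷ 60 = 0.8833 L/s.
R = (PIP − Pplat)/V̇ = (26 − 13) / 0.8833 = 13.0/0.8833 = 14.718 cmH2O·s/L.
C = Vt/(Pplat − PEEP) = 470.0 / (13 − 6) = 470.0/7.0 = 67.143 mL/cmH2O.
τ = R × C = 14.718 × 0.06714 L/cmH2O = 0.9882 s.
Fraction remaining = e^(−Te/τ) = e^(−0.67/0.9882) = 0.5076.
Trapped volume = 470.0 × 0.5076 = 238.57 mL.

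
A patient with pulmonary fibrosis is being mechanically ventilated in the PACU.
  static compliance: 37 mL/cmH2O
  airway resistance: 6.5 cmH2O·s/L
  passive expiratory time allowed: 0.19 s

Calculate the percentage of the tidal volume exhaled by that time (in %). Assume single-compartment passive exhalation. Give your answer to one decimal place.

τ = R × C = 6.5 × 37 mL/cmH2O = 6.5 × 0.037 L/cmH2O = 0.2405 s.
Passive exhalation: V(t)/V₀ = e^(−t/τ) = e^(−0.19/0.2405) = 0.4538.
Fraction exhaled = 1 − 0.4538 = 0.5462 → 54.62%.

54.6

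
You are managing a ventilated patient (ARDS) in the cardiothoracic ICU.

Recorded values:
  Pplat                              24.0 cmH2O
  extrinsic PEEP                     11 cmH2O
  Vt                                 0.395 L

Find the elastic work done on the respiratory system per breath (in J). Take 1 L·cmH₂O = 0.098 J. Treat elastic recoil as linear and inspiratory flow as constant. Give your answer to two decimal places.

Elastic work ≈ ½ × (Pplat − PEEP) × Vt = 0.5 × (24.0 − 11) × 0.395 L = 0.5 × 13.0 × 0.395 = 2.568 L·cmH2O.
× 0.098 J/(L·cmH2O) → 0.2517 J.

0.25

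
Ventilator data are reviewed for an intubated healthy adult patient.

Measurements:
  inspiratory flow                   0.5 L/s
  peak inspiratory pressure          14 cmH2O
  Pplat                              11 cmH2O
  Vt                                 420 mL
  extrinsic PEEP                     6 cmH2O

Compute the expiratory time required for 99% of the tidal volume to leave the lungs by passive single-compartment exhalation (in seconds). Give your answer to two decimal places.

2.32

R = (PIP − Pplat)/V̇ = (14 − 11) / 0.5 = 3.0/0.5 = 6.0 cmH2O·s/L.
C = Vt/(Pplat − PEEP) = 420.0 / (11 − 6) = 420.0/5.0 = 84.0 mL/cmH2O.
τ = R × C = 6.0 × 0.084 L/cmH2O = 0.504 s.
t = −τ·ln(1 − 0.99) = −0.504·ln(0.01) = 2.321 s.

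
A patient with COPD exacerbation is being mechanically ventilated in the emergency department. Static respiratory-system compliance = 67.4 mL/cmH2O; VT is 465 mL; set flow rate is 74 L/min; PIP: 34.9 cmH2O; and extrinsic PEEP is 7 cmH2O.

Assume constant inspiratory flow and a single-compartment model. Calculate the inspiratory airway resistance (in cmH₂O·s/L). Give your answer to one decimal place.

Flow: 74 L/min ÷ 60 = 1.2333 L/s.
Equation of motion (constant flow): PIP = Vt/C + R·V̇ + PEEP.
R·V̇ = PIP − Vt/C − PEEP = 34.9 − 465/67.4 − 7 = 34.9 − 6.899 − 7 = 21.001 cmH2O.
R = 21.001 / 1.2333 = 17.028 cmH2O·s/L.

17.0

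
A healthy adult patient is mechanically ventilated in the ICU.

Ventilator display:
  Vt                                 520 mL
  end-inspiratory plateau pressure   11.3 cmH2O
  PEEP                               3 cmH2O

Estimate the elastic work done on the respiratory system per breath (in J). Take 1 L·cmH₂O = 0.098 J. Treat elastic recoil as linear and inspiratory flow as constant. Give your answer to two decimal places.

0.21

Elastic work ≈ ½ × (Pplat − PEEP) × Vt = 0.5 × (11.3 − 3) × 0.520 L = 0.5 × 8.3 × 0.520 = 2.158 L·cmH2O.
× 0.098 J/(L·cmH2O) → 0.2115 J.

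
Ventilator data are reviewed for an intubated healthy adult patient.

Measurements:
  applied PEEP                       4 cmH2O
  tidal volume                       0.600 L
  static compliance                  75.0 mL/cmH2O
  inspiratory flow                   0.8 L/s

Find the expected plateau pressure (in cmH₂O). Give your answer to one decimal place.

12.0

Pplat = PEEP + Vt / Cstat = 4 + 600 / 75.0 = 4 + 8.0 = 12.0 cmH2O.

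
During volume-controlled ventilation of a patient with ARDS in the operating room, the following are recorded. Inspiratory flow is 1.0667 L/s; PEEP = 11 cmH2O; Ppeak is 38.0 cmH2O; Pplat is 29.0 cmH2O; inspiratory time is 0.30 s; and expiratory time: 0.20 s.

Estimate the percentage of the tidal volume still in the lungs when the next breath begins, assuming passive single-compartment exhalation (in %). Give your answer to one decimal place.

26.4

Vt = flow × Ti = 1.0667 L/s × 0.30 s × 1000 mL/L = 320.01 mL.
R = (PIP − Pplat)/V̇ = (38.0 − 29.0) / 1.0667 = 9.0/1.0667 = 8.437 cmH2O·s/L.
C = Vt/(Pplat − PEEP) = 320.01 / (29.0 − 11) = 320.01/18.0 = 17.778 mL/cmH2O.
τ = R × C = 8.437 × 0.01778 L/cmH2O = 0.15 s.
Fraction remaining at end-expiration = e^(−Te/τ) = e^(−0.20/0.15) = 0.2636 → 26.36%.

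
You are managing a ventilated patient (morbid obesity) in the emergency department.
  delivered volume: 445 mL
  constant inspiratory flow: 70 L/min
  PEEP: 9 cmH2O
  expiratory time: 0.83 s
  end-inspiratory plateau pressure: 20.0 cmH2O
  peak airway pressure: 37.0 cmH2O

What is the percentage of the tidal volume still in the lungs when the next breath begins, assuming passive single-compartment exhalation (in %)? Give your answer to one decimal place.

Flow: 70 L/min ÷ 60 = 1.1667 L/s.
R = (PIP − Pplat)/V̇ = (37.0 − 20.0) / 1.1667 = 17.0/1.1667 = 14.571 cmH2O·s/L.
C = Vt/(Pplat − PEEP) = 445.0 / (20.0 − 9) = 445.0/11.0 = 40.455 mL/cmH2O.
τ = R × C = 14.571 × 0.04046 L/cmH2O = 0.5895 s.
Fraction remaining at end-expiration = e^(−Te/τ) = e^(−0.83/0.5895) = 0.2446 → 24.46%.

24.5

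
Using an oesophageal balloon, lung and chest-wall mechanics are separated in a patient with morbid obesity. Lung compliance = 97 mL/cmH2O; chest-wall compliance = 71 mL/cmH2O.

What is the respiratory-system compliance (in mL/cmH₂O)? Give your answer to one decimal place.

Lung and chest wall are elastances in series: 1/Crs = 1/CL + 1/Ccw.
1/Crs = 1/97 + 1/71 = 0.02439.
Crs = 41.0 mL/cmH2O.

41.0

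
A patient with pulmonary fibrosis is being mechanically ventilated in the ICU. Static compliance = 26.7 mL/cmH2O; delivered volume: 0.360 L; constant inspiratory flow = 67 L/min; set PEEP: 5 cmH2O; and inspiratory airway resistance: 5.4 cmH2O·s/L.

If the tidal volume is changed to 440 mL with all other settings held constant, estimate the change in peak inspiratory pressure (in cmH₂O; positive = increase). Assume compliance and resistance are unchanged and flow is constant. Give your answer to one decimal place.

3.0

PIP = Vt/C + R·V̇ + PEEP (constant-flow equation of motion).
Only the elastic term changes: ΔPIP = ΔVt / C = (440 − 360) / 26.7 = 2.996 cmH2O.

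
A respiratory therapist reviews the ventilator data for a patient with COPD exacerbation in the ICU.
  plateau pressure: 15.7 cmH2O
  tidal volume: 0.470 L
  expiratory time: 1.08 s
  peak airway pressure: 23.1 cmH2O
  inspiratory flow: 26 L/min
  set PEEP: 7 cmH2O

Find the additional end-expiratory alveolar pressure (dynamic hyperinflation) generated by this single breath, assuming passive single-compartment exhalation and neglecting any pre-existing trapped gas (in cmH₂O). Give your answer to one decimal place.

Flow: 26 L/min ÷ 60 = 0.4333 L/s.
R = (PIP − Pplat)/V̇ = (23.1 − 15.7) / 0.4333 = 7.4/0.4333 = 17.078 cmH2O·s/L.
C = Vt/(Pplat − PEEP) = 470.0 / (15.7 − 7) = 470.0/8.7 = 54.023 mL/cmH2O.
τ = R × C = 17.078 × 0.05402 L/cmH2O = 0.9226 s.
Fraction remaining = e^(−Te/τ) = e^(−1.08/0.9226) = 0.3102; trapped volume = 470.0 × 0.3102 = 145.79 mL.
Additional alveolar pressure from trapping ≈ V_trapped / C = 145.79 / 54.023 = 2.699 cmH2O.

2.7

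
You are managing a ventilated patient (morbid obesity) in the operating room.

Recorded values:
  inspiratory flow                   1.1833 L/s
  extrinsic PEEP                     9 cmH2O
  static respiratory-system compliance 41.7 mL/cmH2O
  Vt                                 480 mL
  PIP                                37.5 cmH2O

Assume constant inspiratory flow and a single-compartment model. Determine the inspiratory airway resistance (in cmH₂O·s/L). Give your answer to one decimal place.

Equation of motion (constant flow): PIP = Vt/C + R·V̇ + PEEP.
R·V̇ = PIP − Vt/C − PEEP = 37.5 − 480/41.7 − 9 = 37.5 − 11.511 − 9 = 16.989 cmH2O.
R = 16.989 / 1.1833 = 14.357 cmH2O·s/L.

14.4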